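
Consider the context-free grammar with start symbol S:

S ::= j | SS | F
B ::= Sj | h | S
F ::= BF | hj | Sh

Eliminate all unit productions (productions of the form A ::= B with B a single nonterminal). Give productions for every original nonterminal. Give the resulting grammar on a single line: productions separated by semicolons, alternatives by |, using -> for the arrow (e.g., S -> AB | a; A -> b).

S -> j | BF | SS | Sh | hj; B -> h | j | BF | SS | Sh | Sj | hj; F -> BF | Sh | hj

Unit productions: B->S, S->F.
Unit pairs (A ⇒* B via units): (B,F), (B,S), (S,F).
S: inherits non-unit rules of {F, S} → BF | SS | Sh | hj | j.
B: inherits non-unit rules of {B, F, S} → BF | SS | Sh | Sj | h | hj | j.
F: inherits non-unit rules of {F} → BF | Sh | hj.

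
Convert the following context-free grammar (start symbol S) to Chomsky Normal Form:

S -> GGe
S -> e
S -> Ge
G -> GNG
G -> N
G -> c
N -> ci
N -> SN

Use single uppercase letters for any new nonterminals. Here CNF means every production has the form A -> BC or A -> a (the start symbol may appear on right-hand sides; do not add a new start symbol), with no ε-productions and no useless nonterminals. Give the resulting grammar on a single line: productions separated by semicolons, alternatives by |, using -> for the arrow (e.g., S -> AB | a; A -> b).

No ε-productions.
After unit-elimination: S -> e | Ge | GGe; G -> c | SN | ci | GNG; N -> SN | ci.
TERM: introduce A -> c, C -> e, B -> i and substitute in every rule of length ≥2.
BIN: G -> GNG becomes G -> GD, D -> NG; S -> GGC becomes S -> GE, E -> GC.

S -> e | GC | GE; A -> c; B -> i; C -> e; D -> NG; E -> GC; G -> c | AB | GD | SN; N -> AB | SN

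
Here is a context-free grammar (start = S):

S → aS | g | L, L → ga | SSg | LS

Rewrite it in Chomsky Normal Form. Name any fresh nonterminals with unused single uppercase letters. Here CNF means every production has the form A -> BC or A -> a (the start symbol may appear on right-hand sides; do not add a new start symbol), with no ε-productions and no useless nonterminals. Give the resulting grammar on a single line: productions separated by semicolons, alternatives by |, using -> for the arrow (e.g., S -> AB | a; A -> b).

No ε-productions.
After unit-elimination: S -> g | LS | aS | ga | SSg; L -> LS | ga | SSg.
TERM: introduce B -> a, A -> g and substitute in every rule of length ≥2.
BIN: L -> SSA becomes L -> SC, C -> SA; S -> SSA becomes S -> SD, D -> SA.

S -> g | AB | BS | LS | SD; A -> g; B -> a; C -> SA; D -> SA; L -> AB | LS | SC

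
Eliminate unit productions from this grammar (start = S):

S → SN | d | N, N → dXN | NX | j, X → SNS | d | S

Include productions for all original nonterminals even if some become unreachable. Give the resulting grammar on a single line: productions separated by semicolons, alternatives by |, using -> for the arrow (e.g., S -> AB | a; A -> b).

S -> d | j | NX | SN | dXN; N -> j | NX | dXN; X -> d | j | NX | SN | SNS | dXN

Unit productions: S->N, X->S.
Unit pairs (A ⇒* B via units): (S,N), (X,N), (X,S).
S: inherits non-unit rules of {N, S} → NX | SN | d | dXN | j.
N: inherits non-unit rules of {N} → NX | dXN | j.
X: inherits non-unit rules of {N, S, X} → NX | SN | SNS | d | dXN | j.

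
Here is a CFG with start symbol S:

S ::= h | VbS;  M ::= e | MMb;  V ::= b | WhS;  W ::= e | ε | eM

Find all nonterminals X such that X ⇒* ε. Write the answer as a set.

Directly nullable (have an ε-rule): {W}.
Not nullable: M, S, V — each has a terminal in every rule's right-hand side or depends on a non-nullable symbol.

{W}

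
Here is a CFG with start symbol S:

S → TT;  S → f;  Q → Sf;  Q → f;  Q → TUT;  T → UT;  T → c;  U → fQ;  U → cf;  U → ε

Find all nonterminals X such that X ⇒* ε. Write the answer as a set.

{U}

Directly nullable (have an ε-rule): {U}.
Not nullable: Q, S, T — each has a terminal in every rule's right-hand side or depends on a non-nullable symbol.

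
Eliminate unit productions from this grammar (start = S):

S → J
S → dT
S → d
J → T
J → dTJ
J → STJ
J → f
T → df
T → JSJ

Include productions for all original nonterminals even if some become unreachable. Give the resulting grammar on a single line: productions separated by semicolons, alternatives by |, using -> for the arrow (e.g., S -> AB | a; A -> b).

S -> d | f | dT | df | JSJ | STJ | dTJ; J -> f | df | JSJ | STJ | dTJ; T -> df | JSJ

Unit productions: J->T, S->J.
Unit pairs (A ⇒* B via units): (J,T), (S,J), (S,T).
S: inherits non-unit rules of {J, S, T} → JSJ | STJ | d | dT | dTJ | df | f.
J: inherits non-unit rules of {J, T} → JSJ | STJ | dTJ | df | f.
T: inherits non-unit rules of {T} → JSJ | df.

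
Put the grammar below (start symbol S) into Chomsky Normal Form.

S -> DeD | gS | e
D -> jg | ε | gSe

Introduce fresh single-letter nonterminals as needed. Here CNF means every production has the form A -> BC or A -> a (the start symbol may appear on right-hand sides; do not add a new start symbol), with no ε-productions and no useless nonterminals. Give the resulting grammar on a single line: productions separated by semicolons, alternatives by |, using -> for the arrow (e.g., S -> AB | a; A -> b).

S -> e | AS | BD | DB | DF; A -> g; B -> e; C -> j; D -> AE | CA; E -> SB; F -> BD

Nullable: {D}; after ε-elimination: S -> e | De | eD | gS | DeD; D -> jg | gSe.
No unit productions to eliminate.
TERM: introduce B -> e, A -> g, C -> j and substitute in every rule of length ≥2.
BIN: D -> ASB becomes D -> AE, E -> SB; S -> DBD becomes S -> DF, F -> BD.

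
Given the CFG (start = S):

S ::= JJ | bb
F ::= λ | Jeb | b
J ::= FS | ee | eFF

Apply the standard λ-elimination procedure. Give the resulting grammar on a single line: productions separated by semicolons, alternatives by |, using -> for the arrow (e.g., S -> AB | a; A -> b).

Nullable set: {F}.
Drop F -> λ.
J -> FS: F nullable, giving FS | S.
J -> eFF: F, F nullable, giving e | eF | eFF.
Unchanged (no nullable symbols): S -> JJ; S -> bb; F -> Jeb; F -> b; J -> ee.

S -> JJ | bb; F -> b | Jeb; J -> S | e | FS | eF | ee | eFF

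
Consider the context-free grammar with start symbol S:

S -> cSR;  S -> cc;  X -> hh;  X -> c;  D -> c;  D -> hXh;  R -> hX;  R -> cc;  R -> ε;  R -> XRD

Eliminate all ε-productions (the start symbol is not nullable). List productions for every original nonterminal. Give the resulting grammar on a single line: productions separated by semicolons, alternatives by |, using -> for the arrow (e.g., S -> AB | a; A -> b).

Nullable set: {R}.
S -> cSR: R nullable, giving cS | cSR.
Drop R -> ε.
R -> XRD: R nullable, giving XD | XRD.
Unchanged (no nullable symbols): S -> cc; D -> c; D -> hXh; R -> cc; R -> hX; X -> c; X -> hh.

S -> cS | cc | cSR; D -> c | hXh; R -> XD | cc | hX | XRD; X -> c | hh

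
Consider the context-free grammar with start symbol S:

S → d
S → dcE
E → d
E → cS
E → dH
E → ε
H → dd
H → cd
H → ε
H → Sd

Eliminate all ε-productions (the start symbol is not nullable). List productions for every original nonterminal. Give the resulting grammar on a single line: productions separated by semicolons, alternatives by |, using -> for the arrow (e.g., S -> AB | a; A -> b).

Nullable set: {E, H}.
S -> dcE: E nullable, giving dc | dcE.
Drop E -> ε.
E -> dH: H nullable, giving d | dH.
Drop H -> ε.
Unchanged (no nullable symbols): S -> d; E -> cS; E -> d; H -> Sd; H -> cd; H -> dd.

S -> d | dc | dcE; E -> d | cS | dH; H -> Sd | cd | dd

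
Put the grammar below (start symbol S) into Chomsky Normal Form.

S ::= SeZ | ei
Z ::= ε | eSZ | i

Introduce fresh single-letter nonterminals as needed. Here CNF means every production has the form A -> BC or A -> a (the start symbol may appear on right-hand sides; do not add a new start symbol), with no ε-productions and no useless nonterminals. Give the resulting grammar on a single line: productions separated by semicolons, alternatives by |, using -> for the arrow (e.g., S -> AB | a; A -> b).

S -> AB | SA | SC; A -> e; B -> i; C -> AZ; D -> SZ; Z -> i | AD | AS

Nullable: {Z}; after ε-elimination: S -> Se | ei | SeZ; Z -> i | eS | eSZ.
No unit productions to eliminate.
TERM: introduce A -> e, B -> i and substitute in every rule of length ≥2.
BIN: S -> SAZ becomes S -> SC, C -> AZ; Z -> ASZ becomes Z -> AD, D -> SZ.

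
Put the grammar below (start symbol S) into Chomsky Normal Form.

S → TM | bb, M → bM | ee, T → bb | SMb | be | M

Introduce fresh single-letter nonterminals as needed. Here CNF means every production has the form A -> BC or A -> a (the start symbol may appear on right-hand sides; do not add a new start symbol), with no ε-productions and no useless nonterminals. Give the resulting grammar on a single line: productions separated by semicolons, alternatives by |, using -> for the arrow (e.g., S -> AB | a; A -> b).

S -> AA | TM; A -> b; B -> e; C -> MA; M -> AM | BB; T -> AA | AB | AM | BB | SC

No ε-productions.
After unit-elimination: S -> TM | bb; M -> bM | ee; T -> bM | bb | be | ee | SMb.
TERM: introduce A -> b, B -> e and substitute in every rule of length ≥2.
BIN: T -> SMA becomes T -> SC, C -> MA.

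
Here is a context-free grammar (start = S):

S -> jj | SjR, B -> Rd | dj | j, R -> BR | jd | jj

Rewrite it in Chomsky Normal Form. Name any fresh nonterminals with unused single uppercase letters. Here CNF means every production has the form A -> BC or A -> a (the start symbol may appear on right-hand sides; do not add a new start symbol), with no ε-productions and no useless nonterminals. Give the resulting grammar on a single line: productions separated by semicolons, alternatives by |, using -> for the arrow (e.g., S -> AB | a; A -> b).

S -> CC | SD; A -> d; B -> j | AC | RA; C -> j; D -> CR; R -> BR | CA | CC

No ε-productions.
No unit productions to eliminate.
TERM: introduce A -> d, C -> j and substitute in every rule of length ≥2.
BIN: S -> SCR becomes S -> SD, D -> CR.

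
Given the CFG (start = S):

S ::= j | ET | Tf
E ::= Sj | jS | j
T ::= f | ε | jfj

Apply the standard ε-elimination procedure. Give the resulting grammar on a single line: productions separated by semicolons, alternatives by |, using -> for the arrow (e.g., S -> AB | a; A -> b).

S -> E | f | j | ET | Tf; E -> j | Sj | jS; T -> f | jfj

Nullable set: {T}.
S -> ET: T nullable, giving E | ET.
S -> Tf: T nullable, giving Tf | f.
Drop T -> ε.
Unchanged (no nullable symbols): S -> j; E -> Sj; E -> j; E -> jS; T -> f; T -> jfj.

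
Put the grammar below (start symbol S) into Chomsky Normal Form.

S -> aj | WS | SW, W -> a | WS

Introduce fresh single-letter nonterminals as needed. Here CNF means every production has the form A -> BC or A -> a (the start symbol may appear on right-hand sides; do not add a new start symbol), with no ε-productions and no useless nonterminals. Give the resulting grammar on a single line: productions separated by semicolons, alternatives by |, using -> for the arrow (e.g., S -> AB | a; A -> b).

No ε-productions.
No unit productions to eliminate.
TERM: introduce A -> a, B -> j and substitute in every rule of length ≥2.

S -> AB | SW | WS; A -> a; B -> j; W -> a | WS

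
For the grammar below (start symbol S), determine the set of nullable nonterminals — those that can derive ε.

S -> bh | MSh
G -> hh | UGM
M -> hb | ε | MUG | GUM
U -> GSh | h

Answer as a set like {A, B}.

Directly nullable (have an ε-rule): {M}.
Not nullable: G, S, U — each has a terminal in every rule's right-hand side or depends on a non-nullable symbol.

{M}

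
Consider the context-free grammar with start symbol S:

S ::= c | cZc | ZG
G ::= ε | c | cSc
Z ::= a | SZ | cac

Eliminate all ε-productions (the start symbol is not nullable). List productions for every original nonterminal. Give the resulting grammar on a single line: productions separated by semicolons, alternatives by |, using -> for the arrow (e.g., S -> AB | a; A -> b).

Nullable set: {G}.
S -> ZG: G nullable, giving Z | ZG.
Drop G -> ε.
Unchanged (no nullable symbols): S -> c; S -> cZc; G -> c; G -> cSc; Z -> SZ; Z -> a; Z -> cac.

S -> Z | c | ZG | cZc; G -> c | cSc; Z -> a | SZ | cac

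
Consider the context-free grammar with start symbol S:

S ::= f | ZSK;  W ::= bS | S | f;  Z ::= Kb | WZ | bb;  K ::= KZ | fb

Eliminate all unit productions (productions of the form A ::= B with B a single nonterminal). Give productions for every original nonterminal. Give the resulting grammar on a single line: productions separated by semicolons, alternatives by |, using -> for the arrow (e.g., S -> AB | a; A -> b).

S -> f | ZSK; K -> KZ | fb; W -> f | bS | ZSK; Z -> Kb | WZ | bb

Unit productions: W->S.
Unit pairs (A ⇒* B via units): (W,S).
S: inherits non-unit rules of {S} → ZSK | f.
K: inherits non-unit rules of {K} → KZ | fb.
W: inherits non-unit rules of {S, W} → ZSK | bS | f.
Z: inherits non-unit rules of {Z} → Kb | WZ | bb.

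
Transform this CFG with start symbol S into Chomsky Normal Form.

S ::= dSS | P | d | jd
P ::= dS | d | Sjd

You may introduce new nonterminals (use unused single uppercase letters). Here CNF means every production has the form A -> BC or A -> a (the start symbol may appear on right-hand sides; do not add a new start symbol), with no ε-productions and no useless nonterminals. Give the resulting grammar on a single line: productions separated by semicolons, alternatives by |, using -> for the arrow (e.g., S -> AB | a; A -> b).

No ε-productions.
After unit-elimination: S -> d | dS | jd | Sjd | dSS; P -> d | dS | Sjd.
TERM: introduce B -> d, A -> j and substitute in every rule of length ≥2.
BIN: P -> SAB becomes P -> SC, C -> AB; S -> BSS becomes S -> BD, D -> SS; S -> SAB becomes S -> SE, E -> AB.
Drop unreachable/unproductive: P.

S -> d | AB | BD | BS | SE; A -> j; B -> d; D -> SS; E -> AB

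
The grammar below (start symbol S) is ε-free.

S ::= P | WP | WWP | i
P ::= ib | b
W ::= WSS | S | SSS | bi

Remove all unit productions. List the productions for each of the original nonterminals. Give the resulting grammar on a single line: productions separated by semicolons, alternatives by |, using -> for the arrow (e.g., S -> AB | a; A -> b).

Unit productions: S->P, W->S.
Unit pairs (A ⇒* B via units): (S,P), (W,P), (W,S).
S: inherits non-unit rules of {P, S} → WP | WWP | b | i | ib.
P: inherits non-unit rules of {P} → b | ib.
W: inherits non-unit rules of {P, S, W} → SSS | WP | WSS | WWP | b | bi | i | ib.

S -> b | i | WP | ib | WWP; P -> b | ib; W -> b | i | WP | bi | ib | SSS | WSS | WWP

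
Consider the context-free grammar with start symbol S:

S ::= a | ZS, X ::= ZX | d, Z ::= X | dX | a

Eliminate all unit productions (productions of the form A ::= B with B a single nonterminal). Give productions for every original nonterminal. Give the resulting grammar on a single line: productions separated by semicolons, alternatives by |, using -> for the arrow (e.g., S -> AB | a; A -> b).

S -> a | ZS; X -> d | ZX; Z -> a | d | ZX | dX

Unit productions: Z->X.
Unit pairs (A ⇒* B via units): (Z,X).
S: inherits non-unit rules of {S} → ZS | a.
X: inherits non-unit rules of {X} → ZX | d.
Z: inherits non-unit rules of {X, Z} → ZX | a | d | dX.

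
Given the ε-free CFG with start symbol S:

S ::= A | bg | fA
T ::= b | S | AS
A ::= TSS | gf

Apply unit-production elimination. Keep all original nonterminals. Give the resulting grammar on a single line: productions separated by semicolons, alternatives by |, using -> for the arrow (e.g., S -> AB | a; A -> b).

Unit productions: S->A, T->S.
Unit pairs (A ⇒* B via units): (S,A), (T,A), (T,S).
S: inherits non-unit rules of {A, S} → TSS | bg | fA | gf.
A: inherits non-unit rules of {A} → TSS | gf.
T: inherits non-unit rules of {A, S, T} → AS | TSS | b | bg | fA | gf.

S -> bg | fA | gf | TSS; A -> gf | TSS; T -> b | AS | bg | fA | gf | TSS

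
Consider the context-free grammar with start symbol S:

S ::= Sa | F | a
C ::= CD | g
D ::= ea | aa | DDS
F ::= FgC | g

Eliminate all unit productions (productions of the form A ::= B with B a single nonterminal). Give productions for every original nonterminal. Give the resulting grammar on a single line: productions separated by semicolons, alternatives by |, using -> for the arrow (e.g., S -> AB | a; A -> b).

Unit productions: S->F.
Unit pairs (A ⇒* B via units): (S,F).
S: inherits non-unit rules of {F, S} → FgC | Sa | a | g.
C: inherits non-unit rules of {C} → CD | g.
D: inherits non-unit rules of {D} → DDS | aa | ea.
F: inherits non-unit rules of {F} → FgC | g.

S -> a | g | Sa | FgC; C -> g | CD; D -> aa | ea | DDS; F -> g | FgC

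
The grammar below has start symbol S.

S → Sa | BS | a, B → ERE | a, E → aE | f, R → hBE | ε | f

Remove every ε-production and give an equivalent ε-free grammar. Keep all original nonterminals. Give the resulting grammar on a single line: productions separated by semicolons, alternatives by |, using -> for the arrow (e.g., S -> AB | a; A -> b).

S -> a | BS | Sa; B -> a | EE | ERE; E -> f | aE; R -> f | hBE

Nullable set: {R}.
B -> ERE: R nullable, giving EE | ERE.
Drop R -> ε.
Unchanged (no nullable symbols): S -> BS; S -> Sa; S -> a; B -> a; E -> aE; E -> f; R -> f; R -> hBE.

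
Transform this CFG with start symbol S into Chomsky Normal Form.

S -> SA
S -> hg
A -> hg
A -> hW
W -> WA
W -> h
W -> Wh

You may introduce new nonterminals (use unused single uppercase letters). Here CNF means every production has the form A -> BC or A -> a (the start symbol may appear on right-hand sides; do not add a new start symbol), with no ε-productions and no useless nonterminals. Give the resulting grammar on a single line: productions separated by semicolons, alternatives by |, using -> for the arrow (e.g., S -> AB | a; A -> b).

No ε-productions.
No unit productions to eliminate.
TERM: introduce C -> g, B -> h and substitute in every rule of length ≥2.

S -> BC | SA; A -> BC | BW; B -> h; C -> g; W -> h | WA | WB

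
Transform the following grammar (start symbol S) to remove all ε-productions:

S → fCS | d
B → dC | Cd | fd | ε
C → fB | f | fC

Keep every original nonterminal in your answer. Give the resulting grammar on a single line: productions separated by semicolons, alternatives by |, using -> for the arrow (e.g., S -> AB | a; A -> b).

S -> d | fCS; B -> Cd | dC | fd; C -> f | fB | fC

Nullable set: {B}.
Drop B -> ε.
C -> fB: B nullable, giving f | fB.
Unchanged (no nullable symbols): S -> d; S -> fCS; B -> Cd; B -> dC; B -> fd; C -> f; C -> fC.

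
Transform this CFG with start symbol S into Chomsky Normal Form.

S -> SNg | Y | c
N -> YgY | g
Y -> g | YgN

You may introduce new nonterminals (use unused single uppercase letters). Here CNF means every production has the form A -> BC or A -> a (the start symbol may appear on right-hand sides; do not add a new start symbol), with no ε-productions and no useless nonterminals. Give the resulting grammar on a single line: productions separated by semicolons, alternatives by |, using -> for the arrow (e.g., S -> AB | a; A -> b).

No ε-productions.
After unit-elimination: S -> c | g | SNg | YgN; N -> g | YgY; Y -> g | YgN.
TERM: introduce A -> g and substitute in every rule of length ≥2.
BIN: N -> YAY becomes N -> YB, B -> AY; S -> SNA becomes S -> SC, C -> NA; S -> YAN becomes S -> YD, D -> AN; Y -> YAN becomes Y -> YE, E -> AN.

S -> c | g | SC | YD; A -> g; B -> AY; C -> NA; D -> AN; E -> AN; N -> g | YB; Y -> g | YE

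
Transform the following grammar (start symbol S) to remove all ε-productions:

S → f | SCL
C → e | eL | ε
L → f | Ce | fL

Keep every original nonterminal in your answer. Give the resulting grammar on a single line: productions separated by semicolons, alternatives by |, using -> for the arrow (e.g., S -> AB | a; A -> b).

S -> f | SL | SCL; C -> e | eL; L -> e | f | Ce | fL

Nullable set: {C}.
S -> SCL: C nullable, giving SCL | SL.
Drop C -> ε.
L -> Ce: C nullable, giving Ce | e.
Unchanged (no nullable symbols): S -> f; C -> e; C -> eL; L -> f; L -> fL.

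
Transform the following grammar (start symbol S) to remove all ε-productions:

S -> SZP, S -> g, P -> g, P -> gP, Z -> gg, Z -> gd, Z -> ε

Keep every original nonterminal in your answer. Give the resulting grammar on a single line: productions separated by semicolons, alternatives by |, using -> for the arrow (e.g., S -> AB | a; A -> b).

S -> g | SP | SZP; P -> g | gP; Z -> gd | gg

Nullable set: {Z}.
S -> SZP: Z nullable, giving SP | SZP.
Drop Z -> ε.
Unchanged (no nullable symbols): S -> g; P -> g; P -> gP; Z -> gd; Z -> gg.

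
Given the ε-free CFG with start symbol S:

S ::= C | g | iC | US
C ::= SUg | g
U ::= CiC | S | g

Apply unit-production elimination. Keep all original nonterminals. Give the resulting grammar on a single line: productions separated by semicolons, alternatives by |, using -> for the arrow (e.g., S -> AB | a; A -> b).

S -> g | US | iC | SUg; C -> g | SUg; U -> g | US | iC | CiC | SUg

Unit productions: S->C, U->S.
Unit pairs (A ⇒* B via units): (S,C), (U,C), (U,S).
S: inherits non-unit rules of {C, S} → SUg | US | g | iC.
C: inherits non-unit rules of {C} → SUg | g.
U: inherits non-unit rules of {C, S, U} → CiC | SUg | US | g | iC.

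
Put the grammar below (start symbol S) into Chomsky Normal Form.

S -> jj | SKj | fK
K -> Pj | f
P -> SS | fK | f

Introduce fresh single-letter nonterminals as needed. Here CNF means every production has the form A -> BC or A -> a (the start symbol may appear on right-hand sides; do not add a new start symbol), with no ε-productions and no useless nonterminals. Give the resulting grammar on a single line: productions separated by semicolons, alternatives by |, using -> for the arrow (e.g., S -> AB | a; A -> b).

No ε-productions.
No unit productions to eliminate.
TERM: introduce B -> f, A -> j and substitute in every rule of length ≥2.
BIN: S -> SKA becomes S -> SC, C -> KA.

S -> AA | BK | SC; A -> j; B -> f; C -> KA; K -> f | PA; P -> f | BK | SS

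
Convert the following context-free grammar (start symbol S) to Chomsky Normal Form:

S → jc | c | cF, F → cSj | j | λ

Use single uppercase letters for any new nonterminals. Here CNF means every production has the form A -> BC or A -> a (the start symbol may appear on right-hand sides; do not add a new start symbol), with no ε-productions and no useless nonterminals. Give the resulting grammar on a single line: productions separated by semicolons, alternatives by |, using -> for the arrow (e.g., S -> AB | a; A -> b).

Nullable: {F}; after ε-elimination: S -> c | cF | jc; F -> j | cSj.
No unit productions to eliminate.
TERM: introduce A -> c, B -> j and substitute in every rule of length ≥2.
BIN: F -> ASB becomes F -> AC, C -> SB.

S -> c | AF | BA; A -> c; B -> j; C -> SB; F -> j | AC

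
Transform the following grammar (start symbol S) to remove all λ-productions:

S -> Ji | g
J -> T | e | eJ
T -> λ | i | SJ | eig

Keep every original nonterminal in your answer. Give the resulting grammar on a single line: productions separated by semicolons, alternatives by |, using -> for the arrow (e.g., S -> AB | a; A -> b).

Nullable set: {J, T}.
S -> Ji: J nullable, giving Ji | i.
J -> T: T nullable, giving T.
J -> eJ: J nullable, giving e | eJ.
Drop T -> λ.
T -> SJ: J nullable, giving S | SJ.
Unchanged (no nullable symbols): S -> g; J -> e; T -> eig; T -> i.

S -> g | i | Ji; J -> T | e | eJ; T -> S | i | SJ | eig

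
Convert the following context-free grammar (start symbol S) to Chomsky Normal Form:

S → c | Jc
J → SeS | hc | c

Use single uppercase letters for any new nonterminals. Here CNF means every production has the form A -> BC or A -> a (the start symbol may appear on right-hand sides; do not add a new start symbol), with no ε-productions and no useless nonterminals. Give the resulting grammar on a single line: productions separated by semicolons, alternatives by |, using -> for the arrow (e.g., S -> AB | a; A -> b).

No ε-productions.
No unit productions to eliminate.
TERM: introduce C -> c, A -> e, B -> h and substitute in every rule of length ≥2.
BIN: J -> SAS becomes J -> SD, D -> AS.

S -> c | JC; A -> e; B -> h; C -> c; D -> AS; J -> c | BC | SD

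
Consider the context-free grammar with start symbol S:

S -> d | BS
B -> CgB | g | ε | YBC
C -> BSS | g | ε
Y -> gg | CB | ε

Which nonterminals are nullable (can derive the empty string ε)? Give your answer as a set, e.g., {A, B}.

{B, C, Y}

Directly nullable (have an ε-rule): {B, C, Y}.
Not nullable: S — each has a terminal in every rule's right-hand side or depends on a non-nullable symbol.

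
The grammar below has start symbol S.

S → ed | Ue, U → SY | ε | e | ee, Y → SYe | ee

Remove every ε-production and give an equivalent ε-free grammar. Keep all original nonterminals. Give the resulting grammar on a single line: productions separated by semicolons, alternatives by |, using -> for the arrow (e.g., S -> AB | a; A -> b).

S -> e | Ue | ed; U -> e | SY | ee; Y -> ee | SYe

Nullable set: {U}.
S -> Ue: U nullable, giving Ue | e.
Drop U -> ε.
Unchanged (no nullable symbols): S -> ed; U -> SY; U -> e; U -> ee; Y -> SYe; Y -> ee.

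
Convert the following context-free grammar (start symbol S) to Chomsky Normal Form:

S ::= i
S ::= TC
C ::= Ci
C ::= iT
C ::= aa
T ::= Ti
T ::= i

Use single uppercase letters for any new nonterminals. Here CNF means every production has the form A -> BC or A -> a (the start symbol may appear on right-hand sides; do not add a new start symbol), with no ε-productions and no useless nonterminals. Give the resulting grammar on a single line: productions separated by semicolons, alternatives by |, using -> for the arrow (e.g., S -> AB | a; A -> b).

S -> i | TC; A -> i; B -> a; C -> AT | BB | CA; T -> i | TA

No ε-productions.
No unit productions to eliminate.
TERM: introduce B -> a, A -> i and substitute in every rule of length ≥2.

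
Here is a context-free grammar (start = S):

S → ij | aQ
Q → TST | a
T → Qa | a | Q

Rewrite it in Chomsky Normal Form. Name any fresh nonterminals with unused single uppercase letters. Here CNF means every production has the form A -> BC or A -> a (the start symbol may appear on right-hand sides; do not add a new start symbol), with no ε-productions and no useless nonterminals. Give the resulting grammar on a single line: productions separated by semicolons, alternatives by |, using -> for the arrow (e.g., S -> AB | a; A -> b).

S -> AQ | BC; A -> a; B -> i; C -> j; D -> ST; E -> ST; Q -> a | TD; T -> a | QA | TE

No ε-productions.
After unit-elimination: S -> aQ | ij; Q -> a | TST; T -> a | Qa | TST.
TERM: introduce A -> a, B -> i, C -> j and substitute in every rule of length ≥2.
BIN: Q -> TST becomes Q -> TD, D -> ST; T -> TST becomes T -> TE, E -> ST.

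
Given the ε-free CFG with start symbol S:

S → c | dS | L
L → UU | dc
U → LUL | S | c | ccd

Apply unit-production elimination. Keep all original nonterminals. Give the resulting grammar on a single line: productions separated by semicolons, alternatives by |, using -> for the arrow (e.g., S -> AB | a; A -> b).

S -> c | UU | dS | dc; L -> UU | dc; U -> c | UU | dS | dc | LUL | ccd

Unit productions: S->L, U->S.
Unit pairs (A ⇒* B via units): (S,L), (U,L), (U,S).
S: inherits non-unit rules of {L, S} → UU | c | dS | dc.
L: inherits non-unit rules of {L} → UU | dc.
U: inherits non-unit rules of {L, S, U} → LUL | UU | c | ccd | dS | dc.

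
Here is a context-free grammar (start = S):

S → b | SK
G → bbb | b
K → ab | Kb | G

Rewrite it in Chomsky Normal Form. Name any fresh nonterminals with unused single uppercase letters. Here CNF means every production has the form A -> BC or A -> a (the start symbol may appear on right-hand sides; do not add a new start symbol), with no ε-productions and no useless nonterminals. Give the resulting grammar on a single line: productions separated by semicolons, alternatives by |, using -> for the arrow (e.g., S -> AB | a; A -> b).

No ε-productions.
After unit-elimination: S -> b | SK; G -> b | bbb; K -> b | Kb | ab | bbb.
TERM: introduce B -> a, A -> b and substitute in every rule of length ≥2.
BIN: G -> AAA becomes G -> AC, C -> AA; K -> AAA becomes K -> AD, D -> AA.
Drop unreachable/unproductive: G.

S -> b | SK; A -> b; B -> a; D -> AA; K -> b | AD | BA | KA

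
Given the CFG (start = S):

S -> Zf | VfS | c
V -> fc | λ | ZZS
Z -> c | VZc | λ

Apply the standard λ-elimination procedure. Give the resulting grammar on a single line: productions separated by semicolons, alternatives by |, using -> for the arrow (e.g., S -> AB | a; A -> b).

Nullable set: {V, Z}.
S -> VfS: V nullable, giving VfS | fS.
S -> Zf: Z nullable, giving Zf | f.
Drop V -> λ.
V -> ZZS: Z, Z nullable, giving S | ZS | ZZS.
Drop Z -> λ.
Z -> VZc: V, Z nullable, giving VZc | Vc | Zc | c.
Unchanged (no nullable symbols): S -> c; V -> fc; Z -> c.

S -> c | f | Zf | fS | VfS; V -> S | ZS | fc | ZZS; Z -> c | Vc | Zc | VZc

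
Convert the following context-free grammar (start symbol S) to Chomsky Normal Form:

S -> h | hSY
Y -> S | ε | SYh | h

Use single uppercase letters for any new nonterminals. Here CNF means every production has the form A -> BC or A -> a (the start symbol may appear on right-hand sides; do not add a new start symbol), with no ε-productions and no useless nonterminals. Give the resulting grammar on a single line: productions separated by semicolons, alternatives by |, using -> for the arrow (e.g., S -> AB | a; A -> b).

S -> h | AB | AS; A -> h; B -> SY; C -> SY; D -> YA; Y -> h | AC | AS | SA | SD

Nullable: {Y}; after ε-elimination: S -> h | hS | hSY; Y -> S | h | Sh | SYh.
After unit-elimination: S -> h | hS | hSY; Y -> h | Sh | hS | SYh | hSY.
TERM: introduce A -> h and substitute in every rule of length ≥2.
BIN: S -> ASY becomes S -> AB, B -> SY; Y -> ASY becomes Y -> AC, C -> SY; Y -> SYA becomes Y -> SD, D -> YA.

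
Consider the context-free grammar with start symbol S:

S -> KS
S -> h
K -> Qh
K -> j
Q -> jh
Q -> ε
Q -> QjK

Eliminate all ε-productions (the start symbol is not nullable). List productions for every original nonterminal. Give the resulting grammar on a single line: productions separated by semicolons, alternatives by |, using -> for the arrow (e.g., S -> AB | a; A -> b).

Nullable set: {Q}.
K -> Qh: Q nullable, giving Qh | h.
Drop Q -> ε.
Q -> QjK: Q nullable, giving QjK | jK.
Unchanged (no nullable symbols): S -> KS; S -> h; K -> j; Q -> jh.

S -> h | KS; K -> h | j | Qh; Q -> jK | jh | QjK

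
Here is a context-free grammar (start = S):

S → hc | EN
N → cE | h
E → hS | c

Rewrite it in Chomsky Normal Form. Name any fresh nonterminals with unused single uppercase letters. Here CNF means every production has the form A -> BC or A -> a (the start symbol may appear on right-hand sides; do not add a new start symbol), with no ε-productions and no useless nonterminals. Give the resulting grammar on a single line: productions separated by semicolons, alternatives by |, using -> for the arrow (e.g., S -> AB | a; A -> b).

No ε-productions.
No unit productions to eliminate.
TERM: introduce B -> c, A -> h and substitute in every rule of length ≥2.

S -> AB | EN; A -> h; B -> c; E -> c | AS; N -> h | BE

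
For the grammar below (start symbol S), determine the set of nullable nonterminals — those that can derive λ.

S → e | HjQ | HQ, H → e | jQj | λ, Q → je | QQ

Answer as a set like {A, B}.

Directly nullable (have an ε-rule): {H}.
Not nullable: Q, S — each has a terminal in every rule's right-hand side or depends on a non-nullable symbol.

{H}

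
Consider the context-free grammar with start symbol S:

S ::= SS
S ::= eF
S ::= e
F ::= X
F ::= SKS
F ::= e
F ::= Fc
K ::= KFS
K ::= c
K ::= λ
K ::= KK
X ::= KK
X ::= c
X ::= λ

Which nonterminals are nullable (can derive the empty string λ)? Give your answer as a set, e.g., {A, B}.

{F, K, X}

Directly nullable (have an ε-rule): {K, X}.
F is nullable via F -> X (every symbol on the right is already known nullable).
Not nullable: S — each has a terminal in every rule's right-hand side or depends on a non-nullable symbol.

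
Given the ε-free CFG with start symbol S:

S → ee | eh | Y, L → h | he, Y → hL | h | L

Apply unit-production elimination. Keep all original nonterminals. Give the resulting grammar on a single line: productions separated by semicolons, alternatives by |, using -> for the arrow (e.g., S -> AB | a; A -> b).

Unit productions: S->Y, Y->L.
Unit pairs (A ⇒* B via units): (S,L), (S,Y), (Y,L).
S: inherits non-unit rules of {L, S, Y} → ee | eh | h | hL | he.
L: inherits non-unit rules of {L} → h | he.
Y: inherits non-unit rules of {L, Y} → h | hL | he.

S -> h | ee | eh | hL | he; L -> h | he; Y -> h | hL | he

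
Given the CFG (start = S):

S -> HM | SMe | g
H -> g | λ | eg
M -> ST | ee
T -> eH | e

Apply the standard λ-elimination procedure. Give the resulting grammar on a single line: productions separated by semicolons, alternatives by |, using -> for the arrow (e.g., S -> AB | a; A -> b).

S -> M | g | HM | SMe; H -> g | eg; M -> ST | ee; T -> e | eH

Nullable set: {H}.
S -> HM: H nullable, giving HM | M.
Drop H -> λ.
T -> eH: H nullable, giving e | eH.
Unchanged (no nullable symbols): S -> SMe; S -> g; H -> eg; H -> g; M -> ST; M -> ee; T -> e.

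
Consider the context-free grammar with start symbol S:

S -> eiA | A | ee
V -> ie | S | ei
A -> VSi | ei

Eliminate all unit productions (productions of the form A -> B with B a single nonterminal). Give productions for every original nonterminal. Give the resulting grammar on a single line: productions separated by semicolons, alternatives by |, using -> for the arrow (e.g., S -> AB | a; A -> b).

Unit productions: S->A, V->S.
Unit pairs (A ⇒* B via units): (S,A), (V,A), (V,S).
S: inherits non-unit rules of {A, S} → VSi | ee | ei | eiA.
A: inherits non-unit rules of {A} → VSi | ei.
V: inherits non-unit rules of {A, S, V} → VSi | ee | ei | eiA | ie.

S -> ee | ei | VSi | eiA; A -> ei | VSi; V -> ee | ei | ie | VSi | eiA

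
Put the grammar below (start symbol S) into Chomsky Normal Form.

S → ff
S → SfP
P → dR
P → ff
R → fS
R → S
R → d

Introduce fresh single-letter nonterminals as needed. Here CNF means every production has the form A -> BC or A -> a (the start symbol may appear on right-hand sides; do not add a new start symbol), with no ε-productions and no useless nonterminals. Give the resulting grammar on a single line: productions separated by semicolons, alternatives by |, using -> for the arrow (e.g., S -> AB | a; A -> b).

S -> BB | SD; A -> d; B -> f; C -> BP; D -> BP; P -> AR | BB; R -> d | BB | BS | SC

No ε-productions.
After unit-elimination: S -> ff | SfP; P -> dR | ff; R -> d | fS | ff | SfP.
TERM: introduce A -> d, B -> f and substitute in every rule of length ≥2.
BIN: R -> SBP becomes R -> SC, C -> BP; S -> SBP becomes S -> SD, D -> BP.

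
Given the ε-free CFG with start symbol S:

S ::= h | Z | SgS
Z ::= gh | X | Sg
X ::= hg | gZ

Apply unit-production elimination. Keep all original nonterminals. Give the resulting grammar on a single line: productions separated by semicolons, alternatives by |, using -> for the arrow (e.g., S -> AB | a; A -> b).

S -> h | Sg | gZ | gh | hg | SgS; X -> gZ | hg; Z -> Sg | gZ | gh | hg

Unit productions: S->Z, Z->X.
Unit pairs (A ⇒* B via units): (S,X), (S,Z), (Z,X).
S: inherits non-unit rules of {S, X, Z} → Sg | SgS | gZ | gh | h | hg.
X: inherits non-unit rules of {X} → gZ | hg.
Z: inherits non-unit rules of {X, Z} → Sg | gZ | gh | hg.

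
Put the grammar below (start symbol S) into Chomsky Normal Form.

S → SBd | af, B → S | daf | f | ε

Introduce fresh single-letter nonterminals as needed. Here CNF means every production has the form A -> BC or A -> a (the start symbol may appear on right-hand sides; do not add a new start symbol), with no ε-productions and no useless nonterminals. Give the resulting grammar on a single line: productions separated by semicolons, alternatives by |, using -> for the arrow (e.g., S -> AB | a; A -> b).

Nullable: {B}; after ε-elimination: S -> Sd | af | SBd; B -> S | f | daf.
After unit-elimination: S -> Sd | af | SBd; B -> f | Sd | af | SBd | daf.
TERM: introduce C -> a, A -> d, D -> f and substitute in every rule of length ≥2.
BIN: B -> ACD becomes B -> AE, E -> CD; B -> SBA becomes B -> SF, F -> BA; S -> SBA becomes S -> SG, G -> BA.

S -> CD | SA | SG; A -> d; B -> f | AE | CD | SA | SF; C -> a; D -> f; E -> CD; F -> BA; G -> BA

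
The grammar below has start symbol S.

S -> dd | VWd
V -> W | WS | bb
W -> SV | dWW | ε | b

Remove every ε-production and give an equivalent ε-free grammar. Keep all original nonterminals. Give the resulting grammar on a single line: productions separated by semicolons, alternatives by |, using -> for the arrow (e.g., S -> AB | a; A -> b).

S -> d | Vd | Wd | dd | VWd; V -> S | W | WS | bb; W -> S | b | d | SV | dW | dWW

Nullable set: {V, W}.
S -> VWd: V, W nullable, giving VWd | Vd | Wd | d.
V -> W: W nullable, giving W.
V -> WS: W nullable, giving S | WS.
Drop W -> ε.
W -> SV: V nullable, giving S | SV.
W -> dWW: W, W nullable, giving d | dW | dWW.
Unchanged (no nullable symbols): S -> dd; V -> bb; W -> b.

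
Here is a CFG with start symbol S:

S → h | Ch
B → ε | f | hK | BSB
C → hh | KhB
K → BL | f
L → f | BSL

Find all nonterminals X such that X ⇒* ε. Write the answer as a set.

Directly nullable (have an ε-rule): {B}.
Not nullable: C, K, L, S — each has a terminal in every rule's right-hand side or depends on a non-nullable symbol.

{B}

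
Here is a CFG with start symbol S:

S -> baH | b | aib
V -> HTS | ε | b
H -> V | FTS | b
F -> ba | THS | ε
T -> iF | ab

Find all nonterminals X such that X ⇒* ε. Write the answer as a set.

{F, H, V}

Directly nullable (have an ε-rule): {F, V}.
H is nullable via H -> V (every symbol on the right is already known nullable).
Not nullable: S, T — each has a terminal in every rule's right-hand side or depends on a non-nullable symbol.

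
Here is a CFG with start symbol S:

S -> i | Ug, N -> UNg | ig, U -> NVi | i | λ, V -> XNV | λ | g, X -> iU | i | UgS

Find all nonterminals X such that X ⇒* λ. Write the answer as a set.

{U, V}

Directly nullable (have an ε-rule): {U, V}.
Not nullable: N, S, X — each has a terminal in every rule's right-hand side or depends on a non-nullable symbol.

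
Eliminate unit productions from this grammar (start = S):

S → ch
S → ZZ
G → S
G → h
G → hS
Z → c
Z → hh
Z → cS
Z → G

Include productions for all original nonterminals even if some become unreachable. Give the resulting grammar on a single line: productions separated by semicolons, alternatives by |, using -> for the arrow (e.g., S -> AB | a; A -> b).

Unit productions: G->S, Z->G.
Unit pairs (A ⇒* B via units): (G,S), (Z,G), (Z,S).
S: inherits non-unit rules of {S} → ZZ | ch.
G: inherits non-unit rules of {G, S} → ZZ | ch | h | hS.
Z: inherits non-unit rules of {G, S, Z} → ZZ | c | cS | ch | h | hS | hh.

S -> ZZ | ch; G -> h | ZZ | ch | hS; Z -> c | h | ZZ | cS | ch | hS | hh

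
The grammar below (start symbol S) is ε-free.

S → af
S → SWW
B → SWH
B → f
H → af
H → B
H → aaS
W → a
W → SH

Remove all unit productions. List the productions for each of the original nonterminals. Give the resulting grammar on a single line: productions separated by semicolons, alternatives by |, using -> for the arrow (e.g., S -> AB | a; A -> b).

Unit productions: H->B.
Unit pairs (A ⇒* B via units): (H,B).
S: inherits non-unit rules of {S} → SWW | af.
B: inherits non-unit rules of {B} → SWH | f.
H: inherits non-unit rules of {B, H} → SWH | aaS | af | f.
W: inherits non-unit rules of {W} → SH | a.

S -> af | SWW; B -> f | SWH; H -> f | af | SWH | aaS; W -> a | SH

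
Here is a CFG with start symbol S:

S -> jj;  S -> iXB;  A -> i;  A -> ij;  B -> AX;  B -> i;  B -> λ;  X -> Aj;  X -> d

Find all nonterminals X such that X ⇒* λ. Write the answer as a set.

{B}

Directly nullable (have an ε-rule): {B}.
Not nullable: A, S, X — each has a terminal in every rule's right-hand side or depends on a non-nullable symbol.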